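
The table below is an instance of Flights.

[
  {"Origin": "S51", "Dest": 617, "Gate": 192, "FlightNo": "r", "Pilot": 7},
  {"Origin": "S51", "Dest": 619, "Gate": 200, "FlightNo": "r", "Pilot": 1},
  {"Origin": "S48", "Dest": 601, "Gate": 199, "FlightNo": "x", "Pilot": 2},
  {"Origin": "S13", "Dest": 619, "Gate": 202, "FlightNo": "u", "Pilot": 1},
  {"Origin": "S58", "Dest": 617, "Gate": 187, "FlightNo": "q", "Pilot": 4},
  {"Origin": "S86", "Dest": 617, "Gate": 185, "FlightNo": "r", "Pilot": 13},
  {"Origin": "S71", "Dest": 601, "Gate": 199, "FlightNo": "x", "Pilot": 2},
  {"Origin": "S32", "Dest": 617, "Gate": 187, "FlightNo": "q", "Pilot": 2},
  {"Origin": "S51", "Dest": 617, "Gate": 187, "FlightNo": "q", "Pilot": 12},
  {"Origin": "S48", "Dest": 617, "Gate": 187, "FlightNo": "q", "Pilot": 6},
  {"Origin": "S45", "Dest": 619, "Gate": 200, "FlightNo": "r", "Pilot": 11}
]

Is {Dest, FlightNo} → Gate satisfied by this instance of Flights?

(Dest=617, FlightNo=r): 2 rows → Gate takes values {192, 185} — violation
(Dest=619, FlightNo=r): 2 rows → Gate = 200, 200 ✓
(Dest=601, FlightNo=x): 2 rows → Gate = 199, 199 ✓
(Dest=619, FlightNo=u): 1 row → Gate = 202 ✓
(Dest=617, FlightNo=q): 4 rows → Gate = 187, 187, 187, 187 ✓
Two rows agree on {Dest, FlightNo} but differ on Gate, so {Dest, FlightNo} → Gate does not hold.

No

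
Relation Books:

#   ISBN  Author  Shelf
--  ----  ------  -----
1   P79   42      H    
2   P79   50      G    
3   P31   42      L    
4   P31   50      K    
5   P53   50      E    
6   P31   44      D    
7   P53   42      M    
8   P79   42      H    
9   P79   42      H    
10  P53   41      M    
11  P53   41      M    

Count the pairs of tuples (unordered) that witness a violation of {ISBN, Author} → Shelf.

0

(ISBN=P79, Author=42): all 3 rows agree on Shelf — 0 pairs.
(ISBN=P53, Author=41): all 2 rows agree on Shelf — 0 pairs.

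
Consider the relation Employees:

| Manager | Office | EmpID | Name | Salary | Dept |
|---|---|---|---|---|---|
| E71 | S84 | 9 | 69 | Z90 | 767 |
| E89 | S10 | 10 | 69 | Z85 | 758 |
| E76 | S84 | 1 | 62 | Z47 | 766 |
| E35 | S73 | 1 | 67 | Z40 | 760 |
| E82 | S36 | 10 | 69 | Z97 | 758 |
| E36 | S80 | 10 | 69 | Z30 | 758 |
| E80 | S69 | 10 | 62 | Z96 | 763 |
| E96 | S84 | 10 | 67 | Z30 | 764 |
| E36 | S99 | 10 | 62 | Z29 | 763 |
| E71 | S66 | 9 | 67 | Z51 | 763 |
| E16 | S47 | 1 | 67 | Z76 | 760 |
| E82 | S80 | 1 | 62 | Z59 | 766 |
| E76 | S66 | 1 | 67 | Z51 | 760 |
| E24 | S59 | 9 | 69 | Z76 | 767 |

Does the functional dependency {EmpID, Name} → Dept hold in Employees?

(EmpID=9, Name=69): 2 rows → Dept = 767, 767 ✓
(EmpID=10, Name=69): 3 rows → Dept = 758, 758, 758 ✓
(EmpID=1, Name=62): 2 rows → Dept = 766, 766 ✓
(EmpID=1, Name=67): 3 rows → Dept = 760, 760, 760 ✓
(EmpID=10, Name=62): 2 rows → Dept = 763, 763 ✓
(EmpID=10, Name=67): 1 row → Dept = 764 ✓
(EmpID=9, Name=67): 1 row → Dept = 763 ✓
Every {EmpID, Name} value is associated with a single Dept value, so {EmpID, Name} → Dept holds.

Yes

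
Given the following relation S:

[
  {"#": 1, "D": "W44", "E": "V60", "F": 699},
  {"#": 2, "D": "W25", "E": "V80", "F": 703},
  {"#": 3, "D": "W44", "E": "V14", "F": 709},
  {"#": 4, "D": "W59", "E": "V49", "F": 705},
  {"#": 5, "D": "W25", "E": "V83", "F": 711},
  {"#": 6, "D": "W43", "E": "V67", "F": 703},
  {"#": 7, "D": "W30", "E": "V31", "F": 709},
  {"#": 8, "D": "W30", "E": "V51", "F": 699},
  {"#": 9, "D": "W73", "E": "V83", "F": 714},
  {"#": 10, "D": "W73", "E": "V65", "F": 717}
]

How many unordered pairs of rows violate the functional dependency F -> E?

3

F=699: violating pairs (1,8) — 1 pair.
F=703: violating pairs (2,6) — 1 pair.
F=709: violating pairs (3,7) — 1 pair.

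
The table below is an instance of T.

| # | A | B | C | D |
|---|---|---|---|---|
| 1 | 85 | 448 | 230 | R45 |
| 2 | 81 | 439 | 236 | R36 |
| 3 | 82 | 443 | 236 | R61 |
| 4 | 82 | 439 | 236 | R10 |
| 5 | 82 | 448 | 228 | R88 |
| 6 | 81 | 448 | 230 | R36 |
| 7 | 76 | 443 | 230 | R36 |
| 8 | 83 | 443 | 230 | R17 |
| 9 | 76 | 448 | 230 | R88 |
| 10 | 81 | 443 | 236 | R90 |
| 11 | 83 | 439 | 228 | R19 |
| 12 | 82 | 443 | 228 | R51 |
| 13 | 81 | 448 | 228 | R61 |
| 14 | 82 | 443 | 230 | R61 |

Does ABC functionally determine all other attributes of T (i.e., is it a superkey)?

All 14 rows have distinct ABC values, so ABC → (all attributes) holds and ABC is a superkey.

Yes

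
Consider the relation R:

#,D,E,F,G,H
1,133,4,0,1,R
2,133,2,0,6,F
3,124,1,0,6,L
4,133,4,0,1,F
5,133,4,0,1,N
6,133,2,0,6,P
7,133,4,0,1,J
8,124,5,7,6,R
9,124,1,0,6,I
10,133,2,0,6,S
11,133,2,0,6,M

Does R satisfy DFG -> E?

(D=133, F=0, G=1): rows 1, 4, 5, 7 → E = 4, 4, 4, 4 ✓
(D=133, F=0, G=6): rows 2, 6, 10, 11 → E = 2, 2, 2, 2 ✓
(D=124, F=0, G=6): rows 3, 9 → E = 1, 1 ✓
(D=124, F=7, G=6): row 8 → E = 5 ✓
Every DFG value is associated with a single E value, so DFG -> E holds.

Yes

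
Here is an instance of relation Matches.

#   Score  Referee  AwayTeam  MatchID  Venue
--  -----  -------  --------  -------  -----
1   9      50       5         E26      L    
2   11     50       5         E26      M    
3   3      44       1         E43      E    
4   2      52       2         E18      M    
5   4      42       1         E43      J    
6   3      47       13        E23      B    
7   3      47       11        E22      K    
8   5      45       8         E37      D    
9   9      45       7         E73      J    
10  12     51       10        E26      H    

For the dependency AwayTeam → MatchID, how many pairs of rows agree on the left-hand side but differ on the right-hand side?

0

AwayTeam=5: all 2 rows agree on MatchID — 0 pairs.
AwayTeam=1: all 2 rows agree on MatchID — 0 pairs.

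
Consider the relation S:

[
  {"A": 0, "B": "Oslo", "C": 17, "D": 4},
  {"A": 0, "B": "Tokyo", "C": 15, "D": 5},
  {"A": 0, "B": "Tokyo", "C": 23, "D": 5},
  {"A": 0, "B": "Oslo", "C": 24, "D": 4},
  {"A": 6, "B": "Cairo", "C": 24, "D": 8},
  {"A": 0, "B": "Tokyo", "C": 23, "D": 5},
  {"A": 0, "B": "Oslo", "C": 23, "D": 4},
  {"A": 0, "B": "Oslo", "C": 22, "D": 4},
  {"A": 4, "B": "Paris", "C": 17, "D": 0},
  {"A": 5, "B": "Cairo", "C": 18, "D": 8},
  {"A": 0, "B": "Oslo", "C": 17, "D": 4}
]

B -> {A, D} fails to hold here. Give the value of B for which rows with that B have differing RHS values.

Cairo

B=Oslo: 5 rows → {A,D} = (0, 4), (0, 4), (0, 4), (0, 4), (0, 4) ✓
B=Tokyo: 3 rows → {A,D} = (0, 5), (0, 5), (0, 5) ✓
B=Cairo: 2 rows → {A,D} takes values {(6, 8), (5, 8)} — violation
B=Paris: 1 row → {A,D} = (4, 0) ✓
The only B value with inconsistent RHS is B=Cairo.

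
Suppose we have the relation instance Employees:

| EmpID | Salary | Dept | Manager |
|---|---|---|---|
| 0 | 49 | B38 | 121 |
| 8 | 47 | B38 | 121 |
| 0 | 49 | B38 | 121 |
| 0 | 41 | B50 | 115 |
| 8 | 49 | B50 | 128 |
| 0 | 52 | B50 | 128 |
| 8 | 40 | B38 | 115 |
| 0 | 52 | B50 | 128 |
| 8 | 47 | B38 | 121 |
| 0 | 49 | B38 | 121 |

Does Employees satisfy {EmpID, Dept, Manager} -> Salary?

(EmpID=0, Dept=B38, Manager=121): 3 rows → Salary = 49, 49, 49 ✓
(EmpID=8, Dept=B38, Manager=121): 2 rows → Salary = 47, 47 ✓
(EmpID=0, Dept=B50, Manager=115): 1 row → Salary = 41 ✓
(EmpID=8, Dept=B50, Manager=128): 1 row → Salary = 49 ✓
(EmpID=0, Dept=B50, Manager=128): 2 rows → Salary = 52, 52 ✓
(EmpID=8, Dept=B38, Manager=115): 1 row → Salary = 40 ✓
Every {EmpID, Dept, Manager} value is associated with a single Salary value, so {EmpID, Dept, Manager} -> Salary holds.

Yes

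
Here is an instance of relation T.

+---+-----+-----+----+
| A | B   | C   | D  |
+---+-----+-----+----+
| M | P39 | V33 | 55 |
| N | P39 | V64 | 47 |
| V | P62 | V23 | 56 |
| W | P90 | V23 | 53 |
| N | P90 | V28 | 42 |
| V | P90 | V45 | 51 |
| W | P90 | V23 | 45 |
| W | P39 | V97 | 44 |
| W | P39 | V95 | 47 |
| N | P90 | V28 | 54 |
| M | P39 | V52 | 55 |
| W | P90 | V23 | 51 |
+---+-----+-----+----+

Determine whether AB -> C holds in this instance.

No

(A=M, B=P39): 2 rows → C takes values {V33, V52} — violation
(A=N, B=P39): 1 row → C = V64 ✓
(A=V, B=P62): 1 row → C = V23 ✓
(A=W, B=P90): 3 rows → C = V23, V23, V23 ✓
(A=N, B=P90): 2 rows → C = V28, V28 ✓
(A=V, B=P90): 1 row → C = V45 ✓
(A=W, B=P39): 2 rows → C takes values {V97, V95} — violation
Two rows agree on AB but differ on C, so AB -> C does not hold.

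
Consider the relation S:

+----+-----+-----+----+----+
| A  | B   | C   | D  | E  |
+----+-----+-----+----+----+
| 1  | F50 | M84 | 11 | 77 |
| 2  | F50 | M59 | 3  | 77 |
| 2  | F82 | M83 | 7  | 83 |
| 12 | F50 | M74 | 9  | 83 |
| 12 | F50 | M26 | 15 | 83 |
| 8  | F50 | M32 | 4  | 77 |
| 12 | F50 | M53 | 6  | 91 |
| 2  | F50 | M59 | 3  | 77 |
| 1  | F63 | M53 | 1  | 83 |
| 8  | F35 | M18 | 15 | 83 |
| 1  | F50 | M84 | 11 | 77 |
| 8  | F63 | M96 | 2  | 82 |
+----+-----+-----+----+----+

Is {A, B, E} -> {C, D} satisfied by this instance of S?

(A=1, B=F50, E=77): 2 rows → {C,D} = (M84, 11), (M84, 11) ✓
(A=2, B=F50, E=77): 2 rows → {C,D} = (M59, 3), (M59, 3) ✓
(A=2, B=F82, E=83): 1 row → {C,D} = (M83, 7) ✓
(A=12, B=F50, E=83): 2 rows → {C,D} takes values {(M74, 9), (M26, 15)} — violation
(A=8, B=F50, E=77): 1 row → {C,D} = (M32, 4) ✓
(A=12, B=F50, E=91): 1 row → {C,D} = (M53, 6) ✓
(A=1, B=F63, E=83): 1 row → {C,D} = (M53, 1) ✓
(A=8, B=F35, E=83): 1 row → {C,D} = (M18, 15) ✓
(A=8, B=F63, E=82): 1 row → {C,D} = (M96, 2) ✓
Two rows agree on {A, B, E} but differ on {C, D}, so {A, B, E} -> {C, D} does not hold.

No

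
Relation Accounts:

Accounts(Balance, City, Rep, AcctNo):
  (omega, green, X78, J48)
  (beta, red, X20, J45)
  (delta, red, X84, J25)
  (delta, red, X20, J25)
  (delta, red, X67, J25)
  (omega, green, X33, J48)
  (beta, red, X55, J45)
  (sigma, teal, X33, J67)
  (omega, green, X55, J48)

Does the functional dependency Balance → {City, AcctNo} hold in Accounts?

Balance=omega: 3 rows → {City,AcctNo} = (green, J48), (green, J48), (green, J48) ✓
Balance=beta: 2 rows → {City,AcctNo} = (red, J45), (red, J45) ✓
Balance=delta: 3 rows → {City,AcctNo} = (red, J25), (red, J25), (red, J25) ✓
Balance=sigma: 1 row → {City,AcctNo} = (teal, J67) ✓
Every Balance value is associated with a single {City, AcctNo} value, so Balance → {City, AcctNo} holds.

Yes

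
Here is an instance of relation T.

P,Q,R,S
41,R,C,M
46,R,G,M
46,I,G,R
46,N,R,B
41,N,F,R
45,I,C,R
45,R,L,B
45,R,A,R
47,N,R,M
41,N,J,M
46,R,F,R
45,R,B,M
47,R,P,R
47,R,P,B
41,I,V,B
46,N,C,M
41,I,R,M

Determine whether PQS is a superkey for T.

Yes

All 17 rows have distinct PQS values, so PQS → (all attributes) holds and PQS is a superkey.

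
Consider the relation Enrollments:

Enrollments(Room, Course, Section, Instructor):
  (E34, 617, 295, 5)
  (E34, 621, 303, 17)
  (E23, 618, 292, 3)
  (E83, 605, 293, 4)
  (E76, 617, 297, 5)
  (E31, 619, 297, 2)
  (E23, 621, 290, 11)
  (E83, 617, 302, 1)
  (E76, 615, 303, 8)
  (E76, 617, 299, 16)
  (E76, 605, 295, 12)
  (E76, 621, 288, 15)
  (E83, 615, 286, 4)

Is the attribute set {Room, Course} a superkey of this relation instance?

No

Two distinct rows share (Room=E76, Course=617), so {Room, Course} does not determine every attribute — not a superkey.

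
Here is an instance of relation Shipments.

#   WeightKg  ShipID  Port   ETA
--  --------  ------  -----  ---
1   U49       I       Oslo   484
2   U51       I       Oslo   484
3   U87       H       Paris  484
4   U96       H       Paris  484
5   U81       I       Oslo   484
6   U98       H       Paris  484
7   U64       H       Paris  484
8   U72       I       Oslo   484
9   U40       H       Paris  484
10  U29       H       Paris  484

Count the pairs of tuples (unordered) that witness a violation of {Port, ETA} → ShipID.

(Port=Oslo, ETA=484): all 4 rows agree on ShipID — 0 pairs.
(Port=Paris, ETA=484): all 6 rows agree on ShipID — 0 pairs.

0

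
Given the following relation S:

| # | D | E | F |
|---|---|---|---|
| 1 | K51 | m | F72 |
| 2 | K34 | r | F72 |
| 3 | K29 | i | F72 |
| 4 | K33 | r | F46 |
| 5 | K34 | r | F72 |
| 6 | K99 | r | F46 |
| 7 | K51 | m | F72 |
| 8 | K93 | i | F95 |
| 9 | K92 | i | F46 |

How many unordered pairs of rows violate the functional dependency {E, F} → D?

(E=m, F=F72): all 2 rows agree on D — 0 pairs.
(E=r, F=F72): all 2 rows agree on D — 0 pairs.
(E=r, F=F46): violating pairs (4,6) — 1 pair.

1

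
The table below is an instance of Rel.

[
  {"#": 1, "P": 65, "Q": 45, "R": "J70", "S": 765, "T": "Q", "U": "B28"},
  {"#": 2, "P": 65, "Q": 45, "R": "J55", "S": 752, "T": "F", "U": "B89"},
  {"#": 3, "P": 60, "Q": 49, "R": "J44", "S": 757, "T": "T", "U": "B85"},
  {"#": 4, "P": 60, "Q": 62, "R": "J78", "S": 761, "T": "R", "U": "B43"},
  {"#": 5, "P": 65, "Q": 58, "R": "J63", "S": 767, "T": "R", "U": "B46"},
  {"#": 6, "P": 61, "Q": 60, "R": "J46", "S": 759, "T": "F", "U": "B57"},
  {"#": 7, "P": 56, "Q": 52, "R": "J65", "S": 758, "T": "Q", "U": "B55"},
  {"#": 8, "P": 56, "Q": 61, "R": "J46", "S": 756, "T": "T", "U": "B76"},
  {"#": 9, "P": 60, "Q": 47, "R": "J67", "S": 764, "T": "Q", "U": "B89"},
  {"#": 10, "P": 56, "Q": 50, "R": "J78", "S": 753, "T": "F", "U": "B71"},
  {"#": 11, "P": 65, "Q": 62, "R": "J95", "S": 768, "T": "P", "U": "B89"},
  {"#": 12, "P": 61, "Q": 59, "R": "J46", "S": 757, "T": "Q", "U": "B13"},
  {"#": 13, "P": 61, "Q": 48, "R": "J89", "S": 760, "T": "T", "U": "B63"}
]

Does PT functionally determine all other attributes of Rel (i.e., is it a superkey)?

All 13 rows have distinct PT values, so PT → (all attributes) holds and PT is a superkey.

Yes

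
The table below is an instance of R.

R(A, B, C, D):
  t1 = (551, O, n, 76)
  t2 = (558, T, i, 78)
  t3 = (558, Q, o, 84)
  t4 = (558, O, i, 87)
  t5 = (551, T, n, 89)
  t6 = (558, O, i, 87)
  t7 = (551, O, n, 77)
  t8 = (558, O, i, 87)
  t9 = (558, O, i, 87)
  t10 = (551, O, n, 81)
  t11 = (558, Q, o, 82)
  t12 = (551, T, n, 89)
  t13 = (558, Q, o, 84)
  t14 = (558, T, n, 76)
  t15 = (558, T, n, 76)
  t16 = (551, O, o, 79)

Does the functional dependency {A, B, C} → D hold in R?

No

(A=551, B=O, C=n): rows 1, 7, 10 → D takes values {76, 77, 81} — violation
(A=558, B=T, C=i): row 2 → D = 78 ✓
(A=558, B=Q, C=o): rows 3, 11, 13 → D takes values {84, 82} — violation
(A=558, B=O, C=i): rows 4, 6, 8, 9 → D = 87, 87, 87, 87 ✓
(A=551, B=T, C=n): rows 5, 12 → D = 89, 89 ✓
(A=558, B=T, C=n): rows 14, 15 → D = 76, 76 ✓
(A=551, B=O, C=o): row 16 → D = 79 ✓
Two rows agree on {A, B, C} but differ on D, so {A, B, C} → D does not hold.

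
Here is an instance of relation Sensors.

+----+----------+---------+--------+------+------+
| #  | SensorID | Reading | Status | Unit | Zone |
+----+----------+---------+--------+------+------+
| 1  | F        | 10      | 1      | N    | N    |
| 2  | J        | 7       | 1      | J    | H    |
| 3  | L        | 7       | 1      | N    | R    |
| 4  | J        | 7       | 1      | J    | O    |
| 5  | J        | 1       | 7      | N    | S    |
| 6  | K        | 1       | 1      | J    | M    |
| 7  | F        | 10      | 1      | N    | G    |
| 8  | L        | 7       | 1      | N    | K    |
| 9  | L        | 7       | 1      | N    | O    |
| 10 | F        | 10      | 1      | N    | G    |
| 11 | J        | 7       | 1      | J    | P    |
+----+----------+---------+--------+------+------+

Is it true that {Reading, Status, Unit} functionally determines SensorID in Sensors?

(Reading=10, Status=1, Unit=N): rows 1, 7, 10 → SensorID = F, F, F ✓
(Reading=7, Status=1, Unit=J): rows 2, 4, 11 → SensorID = J, J, J ✓
(Reading=7, Status=1, Unit=N): rows 3, 8, 9 → SensorID = L, L, L ✓
(Reading=1, Status=7, Unit=N): row 5 → SensorID = J ✓
(Reading=1, Status=1, Unit=J): row 6 → SensorID = K ✓
Every {Reading, Status, Unit} value is associated with a single SensorID value, so {Reading, Status, Unit} -> SensorID holds.

Yes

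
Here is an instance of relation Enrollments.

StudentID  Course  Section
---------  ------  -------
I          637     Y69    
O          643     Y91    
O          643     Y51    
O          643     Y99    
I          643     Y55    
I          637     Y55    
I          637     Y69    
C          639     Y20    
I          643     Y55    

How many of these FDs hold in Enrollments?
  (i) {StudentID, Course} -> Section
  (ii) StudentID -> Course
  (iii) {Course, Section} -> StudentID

(i) {StudentID, Course} -> Section: (StudentID=I, Course=637): 3 rows → Section takes values {Y69, Y55} — violation; (StudentID=O, Course=643): 3 rows → Section takes values {Y91, Y51, Y99} — violation — fails.
(ii) StudentID -> Course: StudentID=I: 5 rows → Course takes values {637, 643} — violation — fails.
(iii) {Course, Section} -> StudentID: every LHS value maps to a single RHS value — holds.
1 of the 3 dependencies holds.

1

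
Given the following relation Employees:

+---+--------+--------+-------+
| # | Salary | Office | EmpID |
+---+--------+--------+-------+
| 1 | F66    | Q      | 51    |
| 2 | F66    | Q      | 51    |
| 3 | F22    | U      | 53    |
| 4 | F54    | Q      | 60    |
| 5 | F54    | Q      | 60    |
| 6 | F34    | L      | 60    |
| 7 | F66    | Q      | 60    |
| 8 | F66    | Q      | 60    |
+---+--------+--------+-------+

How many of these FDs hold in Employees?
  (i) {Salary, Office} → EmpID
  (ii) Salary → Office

(i) {Salary, Office} → EmpID: (Salary=F66, Office=Q): rows 1, 2, 7, 8 → EmpID takes values {51, 60} — violation — fails.
(ii) Salary → Office: every LHS value maps to a single RHS value — holds.
1 of the 2 dependencies holds.

1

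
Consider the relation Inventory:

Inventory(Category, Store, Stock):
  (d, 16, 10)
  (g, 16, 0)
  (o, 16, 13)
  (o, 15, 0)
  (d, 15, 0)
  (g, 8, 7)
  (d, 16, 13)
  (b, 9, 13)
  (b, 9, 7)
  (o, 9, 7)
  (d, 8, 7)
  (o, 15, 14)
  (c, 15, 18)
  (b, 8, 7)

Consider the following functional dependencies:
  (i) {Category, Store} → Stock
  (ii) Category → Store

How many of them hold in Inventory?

0

(i) {Category, Store} → Stock: (Category=d, Store=16): 2 rows → Stock takes values {10, 13} — violation; (Category=o, Store=15): 2 rows → Stock takes values {0, 14} — violation; (Category=b, Store=9): 2 rows → Stock takes values {13, 7} — violation — fails.
(ii) Category → Store: Category=d: 4 rows → Store takes values {16, 15, 8} — violation; Category=g: 2 rows → Store takes values {16, 8} — violation; Category=o: 4 rows → Store takes values {16, 15, 9} — violation; Category=b: 3 rows → Store takes values {9, 8} — violation — fails.
None of the 2 dependencies hold.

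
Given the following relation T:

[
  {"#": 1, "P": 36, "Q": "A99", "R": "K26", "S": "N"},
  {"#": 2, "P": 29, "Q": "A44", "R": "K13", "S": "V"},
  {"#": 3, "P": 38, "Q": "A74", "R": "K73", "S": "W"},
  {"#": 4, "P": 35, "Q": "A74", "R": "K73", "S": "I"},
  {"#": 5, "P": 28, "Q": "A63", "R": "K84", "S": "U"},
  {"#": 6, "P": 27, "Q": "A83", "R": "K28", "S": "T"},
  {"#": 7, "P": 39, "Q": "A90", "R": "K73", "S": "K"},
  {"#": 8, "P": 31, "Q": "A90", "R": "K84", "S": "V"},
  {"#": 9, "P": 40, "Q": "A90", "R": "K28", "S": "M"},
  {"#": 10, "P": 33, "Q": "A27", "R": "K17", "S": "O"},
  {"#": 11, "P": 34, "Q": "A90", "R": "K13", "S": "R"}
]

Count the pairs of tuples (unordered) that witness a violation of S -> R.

1

S=V: violating pairs (2,8) — 1 pair.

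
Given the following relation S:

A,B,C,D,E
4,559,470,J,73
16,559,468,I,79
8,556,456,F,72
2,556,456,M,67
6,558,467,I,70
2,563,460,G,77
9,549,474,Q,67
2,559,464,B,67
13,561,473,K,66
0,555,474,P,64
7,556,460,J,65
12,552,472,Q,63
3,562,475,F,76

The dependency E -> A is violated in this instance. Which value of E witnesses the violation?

67

E=73: 1 row → A = 4 ✓
E=79: 1 row → A = 16 ✓
E=72: 1 row → A = 8 ✓
E=67: 3 rows → A takes values {2, 9} — violation
E=70: 1 row → A = 6 ✓
E=77: 1 row → A = 2 ✓
E=66: 1 row → A = 13 ✓
E=64: 1 row → A = 0 ✓
E=65: 1 row → A = 7 ✓
E=63: 1 row → A = 12 ✓
E=76: 1 row → A = 3 ✓
The only E value with inconsistent A is E=67.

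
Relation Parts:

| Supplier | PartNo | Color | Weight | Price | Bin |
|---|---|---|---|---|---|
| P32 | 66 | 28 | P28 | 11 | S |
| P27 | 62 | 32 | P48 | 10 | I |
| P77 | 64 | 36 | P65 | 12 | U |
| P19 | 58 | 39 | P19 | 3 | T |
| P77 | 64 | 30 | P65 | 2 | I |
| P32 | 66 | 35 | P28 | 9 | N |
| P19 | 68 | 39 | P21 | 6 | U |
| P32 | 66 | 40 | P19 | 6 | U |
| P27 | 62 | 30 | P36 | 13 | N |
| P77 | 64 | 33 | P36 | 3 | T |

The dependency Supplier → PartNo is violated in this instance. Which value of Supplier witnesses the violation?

P19

Supplier=P32: 3 rows → PartNo = 66, 66, 66 ✓
Supplier=P27: 2 rows → PartNo = 62, 62 ✓
Supplier=P77: 3 rows → PartNo = 64, 64, 64 ✓
Supplier=P19: 2 rows → PartNo takes values {58, 68} — violation
The only Supplier value with inconsistent PartNo is Supplier=P19.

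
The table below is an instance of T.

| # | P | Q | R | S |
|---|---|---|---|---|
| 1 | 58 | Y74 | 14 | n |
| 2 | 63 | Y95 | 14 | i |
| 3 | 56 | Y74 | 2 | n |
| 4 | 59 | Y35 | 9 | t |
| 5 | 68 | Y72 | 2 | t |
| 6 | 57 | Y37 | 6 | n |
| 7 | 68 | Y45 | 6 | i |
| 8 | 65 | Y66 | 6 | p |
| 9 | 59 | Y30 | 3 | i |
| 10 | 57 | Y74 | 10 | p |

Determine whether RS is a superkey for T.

All 10 rows have distinct RS values, so RS → (all attributes) holds and RS is a superkey.

Yes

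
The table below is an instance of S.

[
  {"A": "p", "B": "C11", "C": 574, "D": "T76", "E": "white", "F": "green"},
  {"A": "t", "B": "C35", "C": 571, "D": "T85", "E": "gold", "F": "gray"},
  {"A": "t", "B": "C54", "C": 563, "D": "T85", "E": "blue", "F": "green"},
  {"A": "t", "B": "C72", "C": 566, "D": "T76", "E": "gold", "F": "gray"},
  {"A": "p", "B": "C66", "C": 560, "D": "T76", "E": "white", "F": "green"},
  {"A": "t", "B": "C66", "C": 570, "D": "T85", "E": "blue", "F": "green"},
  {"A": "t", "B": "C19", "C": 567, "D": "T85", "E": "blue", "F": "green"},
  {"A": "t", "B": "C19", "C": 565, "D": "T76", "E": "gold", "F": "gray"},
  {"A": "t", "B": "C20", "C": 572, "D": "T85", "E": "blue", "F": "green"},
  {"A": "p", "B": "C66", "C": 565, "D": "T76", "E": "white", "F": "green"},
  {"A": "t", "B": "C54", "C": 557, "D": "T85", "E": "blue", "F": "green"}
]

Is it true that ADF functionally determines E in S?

(A=p, D=T76, F=green): 3 rows → E = white, white, white ✓
(A=t, D=T85, F=gray): 1 row → E = gold ✓
(A=t, D=T85, F=green): 5 rows → E = blue, blue, blue, blue, blue ✓
(A=t, D=T76, F=gray): 2 rows → E = gold, gold ✓
Every ADF value is associated with a single E value, so ADF → E holds.

Yes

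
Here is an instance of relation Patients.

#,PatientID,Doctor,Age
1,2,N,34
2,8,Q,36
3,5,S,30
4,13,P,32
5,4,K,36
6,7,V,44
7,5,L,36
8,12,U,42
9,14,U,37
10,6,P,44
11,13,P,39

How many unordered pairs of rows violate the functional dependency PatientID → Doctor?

PatientID=5: violating pairs (3,7) — 1 pair.
PatientID=13: all 2 rows agree on Doctor — 0 pairs.

1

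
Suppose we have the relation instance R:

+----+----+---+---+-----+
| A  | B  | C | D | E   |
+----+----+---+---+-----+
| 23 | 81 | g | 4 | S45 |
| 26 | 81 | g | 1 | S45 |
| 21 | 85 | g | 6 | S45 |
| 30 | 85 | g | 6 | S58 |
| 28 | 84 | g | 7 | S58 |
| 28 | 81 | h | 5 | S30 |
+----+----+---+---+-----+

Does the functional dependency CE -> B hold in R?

No

(C=g, E=S45): 3 rows → B takes values {81, 85} — violation
(C=g, E=S58): 2 rows → B takes values {85, 84} — violation
(C=h, E=S30): 1 row → B = 81 ✓
Two rows agree on CE but differ on B, so CE -> B does not hold.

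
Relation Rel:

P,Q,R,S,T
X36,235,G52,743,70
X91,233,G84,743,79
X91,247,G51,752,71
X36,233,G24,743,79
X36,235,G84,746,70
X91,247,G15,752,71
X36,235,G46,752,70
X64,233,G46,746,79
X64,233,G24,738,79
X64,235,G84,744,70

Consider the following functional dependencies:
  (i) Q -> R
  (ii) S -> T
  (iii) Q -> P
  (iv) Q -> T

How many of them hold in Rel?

1

(i) Q -> R: Q=235: 4 rows → R takes values {G52, G84, G46} — violation; Q=233: 4 rows → R takes values {G84, G24, G46} — violation; Q=247: 2 rows → R takes values {G51, G15} — violation — fails.
(ii) S -> T: S=743: 3 rows → T takes values {70, 79} — violation; S=752: 3 rows → T takes values {71, 70} — violation; S=746: 2 rows → T takes values {70, 79} — violation — fails.
(iii) Q -> P: Q=235: 4 rows → P takes values {X36, X64} — violation; Q=233: 4 rows → P takes values {X91, X36, X64} — violation — fails.
(iv) Q -> T: every LHS value maps to a single RHS value — holds.
1 of the 4 dependencies holds.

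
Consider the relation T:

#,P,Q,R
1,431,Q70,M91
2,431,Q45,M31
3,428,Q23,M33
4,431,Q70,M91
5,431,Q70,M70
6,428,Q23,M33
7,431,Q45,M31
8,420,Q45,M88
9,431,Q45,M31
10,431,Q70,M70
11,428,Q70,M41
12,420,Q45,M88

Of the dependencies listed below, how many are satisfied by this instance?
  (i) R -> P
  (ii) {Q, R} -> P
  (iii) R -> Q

(i) R -> P: every LHS value maps to a single RHS value — holds.
(ii) {Q, R} -> P: every LHS value maps to a single RHS value — holds.
(iii) R -> Q: every LHS value maps to a single RHS value — holds.
3 of the 3 dependencies hold.

3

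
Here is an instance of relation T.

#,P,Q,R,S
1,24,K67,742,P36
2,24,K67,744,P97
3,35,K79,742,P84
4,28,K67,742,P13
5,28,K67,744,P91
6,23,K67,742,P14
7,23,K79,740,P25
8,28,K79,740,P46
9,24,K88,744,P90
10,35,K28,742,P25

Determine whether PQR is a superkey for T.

All 10 rows have distinct PQR values, so PQR → (all attributes) holds and PQR is a superkey.

Yes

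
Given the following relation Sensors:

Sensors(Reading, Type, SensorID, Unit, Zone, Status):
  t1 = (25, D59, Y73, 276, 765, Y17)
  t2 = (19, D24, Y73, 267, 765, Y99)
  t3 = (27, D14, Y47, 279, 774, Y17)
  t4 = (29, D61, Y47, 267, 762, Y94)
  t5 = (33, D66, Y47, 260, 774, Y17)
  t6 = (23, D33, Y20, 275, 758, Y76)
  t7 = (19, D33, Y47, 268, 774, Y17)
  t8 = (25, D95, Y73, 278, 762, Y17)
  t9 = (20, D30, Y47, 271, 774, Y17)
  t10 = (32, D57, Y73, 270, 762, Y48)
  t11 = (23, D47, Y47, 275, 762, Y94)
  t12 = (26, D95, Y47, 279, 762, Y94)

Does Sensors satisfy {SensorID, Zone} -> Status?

(SensorID=Y73, Zone=765): rows 1, 2 → Status takes values {Y17, Y99} — violation
(SensorID=Y47, Zone=774): rows 3, 5, 7, 9 → Status = Y17, Y17, Y17, Y17 ✓
(SensorID=Y47, Zone=762): rows 4, 11, 12 → Status = Y94, Y94, Y94 ✓
(SensorID=Y20, Zone=758): row 6 → Status = Y76 ✓
(SensorID=Y73, Zone=762): rows 8, 10 → Status takes values {Y17, Y48} — violation
Two rows agree on {SensorID, Zone} but differ on Status, so {SensorID, Zone} -> Status does not hold.

No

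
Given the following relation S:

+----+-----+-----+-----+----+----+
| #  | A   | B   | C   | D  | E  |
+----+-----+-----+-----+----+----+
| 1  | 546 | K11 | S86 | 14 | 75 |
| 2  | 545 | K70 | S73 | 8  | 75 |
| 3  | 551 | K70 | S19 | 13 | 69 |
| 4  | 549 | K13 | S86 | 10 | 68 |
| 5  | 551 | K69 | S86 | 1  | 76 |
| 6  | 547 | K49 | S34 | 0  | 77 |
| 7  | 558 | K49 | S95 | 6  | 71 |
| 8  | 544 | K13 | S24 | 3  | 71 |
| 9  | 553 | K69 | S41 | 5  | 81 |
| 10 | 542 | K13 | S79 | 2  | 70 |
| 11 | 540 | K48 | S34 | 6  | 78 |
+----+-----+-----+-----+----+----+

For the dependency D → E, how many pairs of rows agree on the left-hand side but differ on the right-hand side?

1

D=6: violating pairs (7,11) — 1 pair.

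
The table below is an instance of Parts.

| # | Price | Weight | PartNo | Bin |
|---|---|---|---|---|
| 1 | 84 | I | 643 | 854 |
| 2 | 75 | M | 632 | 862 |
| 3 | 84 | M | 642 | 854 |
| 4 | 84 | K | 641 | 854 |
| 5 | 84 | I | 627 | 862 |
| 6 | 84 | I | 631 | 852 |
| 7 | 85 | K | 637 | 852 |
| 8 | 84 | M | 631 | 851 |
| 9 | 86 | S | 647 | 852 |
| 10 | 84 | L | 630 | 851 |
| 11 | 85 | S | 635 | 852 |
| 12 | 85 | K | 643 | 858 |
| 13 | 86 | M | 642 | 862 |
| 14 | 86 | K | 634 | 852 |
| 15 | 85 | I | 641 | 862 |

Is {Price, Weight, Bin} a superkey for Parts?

Yes

All 15 rows have distinct {Price, Weight, Bin} values, so {Price, Weight, Bin} → (all attributes) holds and {Price, Weight, Bin} is a superkey.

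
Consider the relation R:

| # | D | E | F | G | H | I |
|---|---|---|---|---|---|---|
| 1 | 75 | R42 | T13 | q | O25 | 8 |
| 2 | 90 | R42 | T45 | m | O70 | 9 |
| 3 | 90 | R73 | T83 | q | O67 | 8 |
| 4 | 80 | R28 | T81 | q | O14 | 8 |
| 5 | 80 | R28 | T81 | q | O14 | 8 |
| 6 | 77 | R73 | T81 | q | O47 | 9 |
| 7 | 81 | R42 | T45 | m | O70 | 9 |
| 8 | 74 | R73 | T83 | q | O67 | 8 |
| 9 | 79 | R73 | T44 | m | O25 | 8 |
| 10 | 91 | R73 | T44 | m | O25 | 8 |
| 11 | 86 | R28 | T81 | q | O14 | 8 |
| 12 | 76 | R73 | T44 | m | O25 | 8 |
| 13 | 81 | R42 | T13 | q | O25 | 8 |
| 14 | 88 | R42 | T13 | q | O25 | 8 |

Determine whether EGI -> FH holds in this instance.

(E=R42, G=q, I=8): rows 1, 13, 14 → {F,H} = (T13, O25), (T13, O25), (T13, O25) ✓
(E=R42, G=m, I=9): rows 2, 7 → {F,H} = (T45, O70), (T45, O70) ✓
(E=R73, G=q, I=8): rows 3, 8 → {F,H} = (T83, O67), (T83, O67) ✓
(E=R28, G=q, I=8): rows 4, 5, 11 → {F,H} = (T81, O14), (T81, O14), (T81, O14) ✓
(E=R73, G=q, I=9): row 6 → {F,H} = (T81, O47) ✓
(E=R73, G=m, I=8): rows 9, 10, 12 → {F,H} = (T44, O25), (T44, O25), (T44, O25) ✓
Every EGI value is associated with a single FH value, so EGI -> FH holds.

Yes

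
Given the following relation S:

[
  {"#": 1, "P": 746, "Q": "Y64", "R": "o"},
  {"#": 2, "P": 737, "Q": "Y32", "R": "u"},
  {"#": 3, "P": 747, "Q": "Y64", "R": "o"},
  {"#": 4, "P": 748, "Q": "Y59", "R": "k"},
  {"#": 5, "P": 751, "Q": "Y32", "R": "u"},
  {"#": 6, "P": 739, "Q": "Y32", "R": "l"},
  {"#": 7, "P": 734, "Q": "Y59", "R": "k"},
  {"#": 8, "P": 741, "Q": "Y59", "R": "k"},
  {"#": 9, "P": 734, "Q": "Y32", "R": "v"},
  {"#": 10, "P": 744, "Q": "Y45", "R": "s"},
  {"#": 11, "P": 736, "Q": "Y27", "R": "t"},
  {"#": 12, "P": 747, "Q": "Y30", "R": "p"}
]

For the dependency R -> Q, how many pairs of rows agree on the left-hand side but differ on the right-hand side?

R=o: all 2 rows agree on Q — 0 pairs.
R=u: all 2 rows agree on Q — 0 pairs.
R=k: all 3 rows agree on Q — 0 pairs.

0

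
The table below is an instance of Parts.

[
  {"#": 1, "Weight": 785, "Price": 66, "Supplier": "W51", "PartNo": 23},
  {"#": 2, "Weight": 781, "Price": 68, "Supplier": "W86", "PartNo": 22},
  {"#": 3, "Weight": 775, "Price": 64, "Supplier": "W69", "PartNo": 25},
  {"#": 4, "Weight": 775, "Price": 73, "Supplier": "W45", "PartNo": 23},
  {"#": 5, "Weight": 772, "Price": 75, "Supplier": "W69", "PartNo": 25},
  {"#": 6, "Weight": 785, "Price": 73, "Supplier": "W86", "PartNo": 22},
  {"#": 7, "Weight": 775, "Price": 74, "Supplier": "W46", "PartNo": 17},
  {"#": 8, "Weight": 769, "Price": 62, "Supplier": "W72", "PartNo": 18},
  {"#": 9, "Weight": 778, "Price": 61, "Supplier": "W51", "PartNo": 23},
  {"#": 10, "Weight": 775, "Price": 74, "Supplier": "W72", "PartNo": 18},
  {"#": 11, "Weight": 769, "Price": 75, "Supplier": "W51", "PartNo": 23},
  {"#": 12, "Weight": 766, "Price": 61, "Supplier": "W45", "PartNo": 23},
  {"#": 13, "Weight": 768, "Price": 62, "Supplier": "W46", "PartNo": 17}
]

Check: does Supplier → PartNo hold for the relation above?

Supplier=W51: rows 1, 9, 11 → PartNo = 23, 23, 23 ✓
Supplier=W86: rows 2, 6 → PartNo = 22, 22 ✓
Supplier=W69: rows 3, 5 → PartNo = 25, 25 ✓
Supplier=W45: rows 4, 12 → PartNo = 23, 23 ✓
Supplier=W46: rows 7, 13 → PartNo = 17, 17 ✓
Supplier=W72: rows 8, 10 → PartNo = 18, 18 ✓
Every Supplier value is associated with a single PartNo value, so Supplier → PartNo holds.

Yes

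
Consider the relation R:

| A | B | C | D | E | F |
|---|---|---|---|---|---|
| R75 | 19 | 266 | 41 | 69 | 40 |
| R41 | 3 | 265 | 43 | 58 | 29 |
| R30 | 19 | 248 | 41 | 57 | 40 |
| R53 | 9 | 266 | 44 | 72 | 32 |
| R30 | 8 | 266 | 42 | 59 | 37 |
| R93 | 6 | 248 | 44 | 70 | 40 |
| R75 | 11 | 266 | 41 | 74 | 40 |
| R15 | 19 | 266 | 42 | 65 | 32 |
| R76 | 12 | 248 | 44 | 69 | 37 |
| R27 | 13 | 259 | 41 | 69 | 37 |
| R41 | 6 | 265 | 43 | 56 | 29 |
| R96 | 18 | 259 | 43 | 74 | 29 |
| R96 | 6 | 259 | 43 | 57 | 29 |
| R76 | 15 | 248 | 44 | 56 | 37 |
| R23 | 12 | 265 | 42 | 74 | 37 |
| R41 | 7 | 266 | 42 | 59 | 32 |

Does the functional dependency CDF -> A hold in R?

No

(C=266, D=41, F=40): 2 rows → A = R75, R75 ✓
(C=265, D=43, F=29): 2 rows → A = R41, R41 ✓
(C=248, D=41, F=40): 1 row → A = R30 ✓
(C=266, D=44, F=32): 1 row → A = R53 ✓
(C=266, D=42, F=37): 1 row → A = R30 ✓
(C=248, D=44, F=40): 1 row → A = R93 ✓
(C=266, D=42, F=32): 2 rows → A takes values {R15, R41} — violation
(C=248, D=44, F=37): 2 rows → A = R76, R76 ✓
(C=259, D=41, F=37): 1 row → A = R27 ✓
(C=259, D=43, F=29): 2 rows → A = R96, R96 ✓
(C=265, D=42, F=37): 1 row → A = R23 ✓
Two rows agree on CDF but differ on A, so CDF -> A does not hold.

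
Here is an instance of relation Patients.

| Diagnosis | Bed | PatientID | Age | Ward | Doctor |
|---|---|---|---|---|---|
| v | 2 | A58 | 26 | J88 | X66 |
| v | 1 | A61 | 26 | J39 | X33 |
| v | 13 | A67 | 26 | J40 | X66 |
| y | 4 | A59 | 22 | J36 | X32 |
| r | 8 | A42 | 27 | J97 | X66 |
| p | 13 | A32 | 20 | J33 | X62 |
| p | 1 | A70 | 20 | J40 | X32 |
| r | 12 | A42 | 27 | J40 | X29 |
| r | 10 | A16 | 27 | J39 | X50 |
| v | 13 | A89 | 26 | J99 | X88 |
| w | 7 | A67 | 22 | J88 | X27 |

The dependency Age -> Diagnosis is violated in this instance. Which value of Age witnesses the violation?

22

Age=26: 4 rows → Diagnosis = v, v, v, v ✓
Age=22: 2 rows → Diagnosis takes values {y, w} — violation
Age=27: 3 rows → Diagnosis = r, r, r ✓
Age=20: 2 rows → Diagnosis = p, p ✓
The only Age value with inconsistent Diagnosis is Age=22.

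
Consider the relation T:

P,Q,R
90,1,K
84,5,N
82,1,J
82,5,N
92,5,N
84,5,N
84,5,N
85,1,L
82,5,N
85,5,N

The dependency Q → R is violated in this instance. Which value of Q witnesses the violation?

Q=1: 3 rows → R takes values {K, J, L} — violation
Q=5: 7 rows → R = N, N, N, N, N, N, N ✓
The only Q value with inconsistent R is Q=1.

1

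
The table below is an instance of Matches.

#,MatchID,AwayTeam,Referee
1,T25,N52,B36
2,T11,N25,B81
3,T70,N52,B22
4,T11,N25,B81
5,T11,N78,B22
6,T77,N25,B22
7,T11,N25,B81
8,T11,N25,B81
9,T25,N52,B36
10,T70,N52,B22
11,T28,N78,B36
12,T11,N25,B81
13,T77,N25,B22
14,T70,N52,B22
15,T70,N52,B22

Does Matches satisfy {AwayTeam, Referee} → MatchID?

Yes

(AwayTeam=N52, Referee=B36): rows 1, 9 → MatchID = T25, T25 ✓
(AwayTeam=N25, Referee=B81): rows 2, 4, 7, 8, 12 → MatchID = T11, T11, T11, T11, T11 ✓
(AwayTeam=N52, Referee=B22): rows 3, 10, 14, 15 → MatchID = T70, T70, T70, T70 ✓
(AwayTeam=N78, Referee=B22): row 5 → MatchID = T11 ✓
(AwayTeam=N25, Referee=B22): rows 6, 13 → MatchID = T77, T77 ✓
(AwayTeam=N78, Referee=B36): row 11 → MatchID = T28 ✓
Every {AwayTeam, Referee} value is associated with a single MatchID value, so {AwayTeam, Referee} → MatchID holds.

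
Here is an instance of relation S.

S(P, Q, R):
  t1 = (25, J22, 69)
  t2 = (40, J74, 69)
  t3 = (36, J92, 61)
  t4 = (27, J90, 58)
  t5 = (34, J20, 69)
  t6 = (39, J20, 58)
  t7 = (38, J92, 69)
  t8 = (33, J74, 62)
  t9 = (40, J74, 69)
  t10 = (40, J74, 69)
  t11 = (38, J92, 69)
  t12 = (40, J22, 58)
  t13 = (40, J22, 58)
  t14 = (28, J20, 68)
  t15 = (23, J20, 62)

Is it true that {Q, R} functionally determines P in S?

Yes

(Q=J22, R=69): row 1 → P = 25 ✓
(Q=J74, R=69): rows 2, 9, 10 → P = 40, 40, 40 ✓
(Q=J92, R=61): row 3 → P = 36 ✓
(Q=J90, R=58): row 4 → P = 27 ✓
(Q=J20, R=69): row 5 → P = 34 ✓
(Q=J20, R=58): row 6 → P = 39 ✓
(Q=J92, R=69): rows 7, 11 → P = 38, 38 ✓
(Q=J74, R=62): row 8 → P = 33 ✓
(Q=J22, R=58): rows 12, 13 → P = 40, 40 ✓
(Q=J20, R=68): row 14 → P = 28 ✓
(Q=J20, R=62): row 15 → P = 23 ✓
Every {Q, R} value is associated with a single P value, so {Q, R} → P holds.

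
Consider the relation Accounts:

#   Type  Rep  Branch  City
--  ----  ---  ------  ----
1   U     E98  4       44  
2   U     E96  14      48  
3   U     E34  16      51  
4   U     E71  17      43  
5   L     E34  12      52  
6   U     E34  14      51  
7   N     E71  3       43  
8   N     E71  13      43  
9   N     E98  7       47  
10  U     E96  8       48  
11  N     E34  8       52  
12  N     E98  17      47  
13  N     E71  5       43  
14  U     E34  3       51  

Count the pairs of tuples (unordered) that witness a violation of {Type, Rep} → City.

0

(Type=U, Rep=E96): all 2 rows agree on City — 0 pairs.
(Type=U, Rep=E34): all 3 rows agree on City — 0 pairs.
(Type=N, Rep=E71): all 3 rows agree on City — 0 pairs.
(Type=N, Rep=E98): all 2 rows agree on City — 0 pairs.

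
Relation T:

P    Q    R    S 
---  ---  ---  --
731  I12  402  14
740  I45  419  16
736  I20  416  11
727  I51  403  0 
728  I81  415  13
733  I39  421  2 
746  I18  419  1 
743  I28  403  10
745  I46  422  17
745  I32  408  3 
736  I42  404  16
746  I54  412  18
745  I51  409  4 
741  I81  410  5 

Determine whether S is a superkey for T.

No

Two distinct rows share S=16, so S does not determine every attribute — not a superkey.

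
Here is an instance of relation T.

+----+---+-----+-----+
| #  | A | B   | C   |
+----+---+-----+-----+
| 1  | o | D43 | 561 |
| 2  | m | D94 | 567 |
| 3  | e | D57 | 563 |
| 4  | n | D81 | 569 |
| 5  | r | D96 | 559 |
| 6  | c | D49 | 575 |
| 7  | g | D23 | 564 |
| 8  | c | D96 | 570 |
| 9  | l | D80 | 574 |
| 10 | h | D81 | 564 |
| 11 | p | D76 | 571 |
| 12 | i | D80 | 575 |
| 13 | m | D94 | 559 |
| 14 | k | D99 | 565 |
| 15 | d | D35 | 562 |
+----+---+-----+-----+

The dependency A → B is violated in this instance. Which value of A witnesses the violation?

A=o: row 1 → B = D43 ✓
A=m: rows 2, 13 → B = D94, D94 ✓
A=e: row 3 → B = D57 ✓
A=n: row 4 → B = D81 ✓
A=r: row 5 → B = D96 ✓
A=c: rows 6, 8 → B takes values {D49, D96} — violation
A=g: row 7 → B = D23 ✓
A=l: row 9 → B = D80 ✓
A=h: row 10 → B = D81 ✓
A=p: row 11 → B = D76 ✓
A=i: row 12 → B = D80 ✓
A=k: row 14 → B = D99 ✓
A=d: row 15 → B = D35 ✓
The only A value with inconsistent B is A=c.

c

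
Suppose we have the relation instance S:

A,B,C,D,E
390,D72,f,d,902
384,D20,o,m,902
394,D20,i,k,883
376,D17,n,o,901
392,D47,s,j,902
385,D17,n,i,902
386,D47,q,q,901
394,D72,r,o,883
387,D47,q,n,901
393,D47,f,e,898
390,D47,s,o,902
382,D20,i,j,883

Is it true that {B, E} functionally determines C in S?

Yes

(B=D72, E=902): 1 row → C = f ✓
(B=D20, E=902): 1 row → C = o ✓
(B=D20, E=883): 2 rows → C = i, i ✓
(B=D17, E=901): 1 row → C = n ✓
(B=D47, E=902): 2 rows → C = s, s ✓
(B=D17, E=902): 1 row → C = n ✓
(B=D47, E=901): 2 rows → C = q, q ✓
(B=D72, E=883): 1 row → C = r ✓
(B=D47, E=898): 1 row → C = f ✓
Every {B, E} value is associated with a single C value, so {B, E} -> C holds.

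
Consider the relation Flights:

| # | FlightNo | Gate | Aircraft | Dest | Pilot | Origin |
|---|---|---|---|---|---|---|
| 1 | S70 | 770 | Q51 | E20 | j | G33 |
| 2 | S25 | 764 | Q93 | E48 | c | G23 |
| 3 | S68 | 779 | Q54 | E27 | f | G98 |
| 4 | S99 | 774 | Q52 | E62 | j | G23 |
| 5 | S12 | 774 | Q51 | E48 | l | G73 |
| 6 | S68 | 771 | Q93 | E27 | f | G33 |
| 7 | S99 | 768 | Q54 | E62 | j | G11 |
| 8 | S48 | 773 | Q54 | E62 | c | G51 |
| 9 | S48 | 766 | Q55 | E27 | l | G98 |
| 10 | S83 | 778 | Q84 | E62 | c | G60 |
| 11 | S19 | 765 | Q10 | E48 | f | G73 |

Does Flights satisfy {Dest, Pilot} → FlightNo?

No

(Dest=E20, Pilot=j): row 1 → FlightNo = S70 ✓
(Dest=E48, Pilot=c): row 2 → FlightNo = S25 ✓
(Dest=E27, Pilot=f): rows 3, 6 → FlightNo = S68, S68 ✓
(Dest=E62, Pilot=j): rows 4, 7 → FlightNo = S99, S99 ✓
(Dest=E48, Pilot=l): row 5 → FlightNo = S12 ✓
(Dest=E62, Pilot=c): rows 8, 10 → FlightNo takes values {S48, S83} — violation
(Dest=E27, Pilot=l): row 9 → FlightNo = S48 ✓
(Dest=E48, Pilot=f): row 11 → FlightNo = S19 ✓
Two rows agree on {Dest, Pilot} but differ on FlightNo, so {Dest, Pilot} → FlightNo does not hold.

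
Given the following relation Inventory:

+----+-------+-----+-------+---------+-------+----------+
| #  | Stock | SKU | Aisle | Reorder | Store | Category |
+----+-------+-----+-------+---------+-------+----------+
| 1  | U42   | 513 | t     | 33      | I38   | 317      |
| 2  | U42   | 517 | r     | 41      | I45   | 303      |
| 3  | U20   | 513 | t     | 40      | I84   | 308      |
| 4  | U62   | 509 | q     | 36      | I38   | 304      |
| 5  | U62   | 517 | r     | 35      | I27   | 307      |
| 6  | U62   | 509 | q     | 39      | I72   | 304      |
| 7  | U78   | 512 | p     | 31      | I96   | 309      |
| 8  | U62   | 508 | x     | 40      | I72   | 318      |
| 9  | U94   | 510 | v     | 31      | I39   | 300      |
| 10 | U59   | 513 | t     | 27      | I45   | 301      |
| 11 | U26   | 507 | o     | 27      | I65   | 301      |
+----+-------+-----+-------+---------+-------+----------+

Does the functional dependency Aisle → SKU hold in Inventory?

Aisle=t: rows 1, 3, 10 → SKU = 513, 513, 513 ✓
Aisle=r: rows 2, 5 → SKU = 517, 517 ✓
Aisle=q: rows 4, 6 → SKU = 509, 509 ✓
Aisle=p: row 7 → SKU = 512 ✓
Aisle=x: row 8 → SKU = 508 ✓
Aisle=v: row 9 → SKU = 510 ✓
Aisle=o: row 11 → SKU = 507 ✓
Every Aisle value is associated with a single SKU value, so Aisle → SKU holds.

Yes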